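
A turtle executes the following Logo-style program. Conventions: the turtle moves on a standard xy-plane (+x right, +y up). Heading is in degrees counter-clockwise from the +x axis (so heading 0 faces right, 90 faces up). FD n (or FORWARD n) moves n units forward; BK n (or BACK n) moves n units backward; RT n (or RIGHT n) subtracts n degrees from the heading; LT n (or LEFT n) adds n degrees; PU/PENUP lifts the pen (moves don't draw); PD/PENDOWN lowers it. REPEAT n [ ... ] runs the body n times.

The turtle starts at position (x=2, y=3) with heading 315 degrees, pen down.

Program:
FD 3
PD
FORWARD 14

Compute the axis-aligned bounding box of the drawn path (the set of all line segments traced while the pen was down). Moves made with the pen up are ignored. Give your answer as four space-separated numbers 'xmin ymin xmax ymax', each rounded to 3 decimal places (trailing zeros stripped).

Answer: 2 -9.021 14.021 3

Derivation:
Executing turtle program step by step:
Start: pos=(2,3), heading=315, pen down
FD 3: (2,3) -> (4.121,0.879) [heading=315, draw]
PD: pen down
FD 14: (4.121,0.879) -> (14.021,-9.021) [heading=315, draw]
Final: pos=(14.021,-9.021), heading=315, 2 segment(s) drawn

Segment endpoints: x in {2, 4.121, 14.021}, y in {-9.021, 0.879, 3}
xmin=2, ymin=-9.021, xmax=14.021, ymax=3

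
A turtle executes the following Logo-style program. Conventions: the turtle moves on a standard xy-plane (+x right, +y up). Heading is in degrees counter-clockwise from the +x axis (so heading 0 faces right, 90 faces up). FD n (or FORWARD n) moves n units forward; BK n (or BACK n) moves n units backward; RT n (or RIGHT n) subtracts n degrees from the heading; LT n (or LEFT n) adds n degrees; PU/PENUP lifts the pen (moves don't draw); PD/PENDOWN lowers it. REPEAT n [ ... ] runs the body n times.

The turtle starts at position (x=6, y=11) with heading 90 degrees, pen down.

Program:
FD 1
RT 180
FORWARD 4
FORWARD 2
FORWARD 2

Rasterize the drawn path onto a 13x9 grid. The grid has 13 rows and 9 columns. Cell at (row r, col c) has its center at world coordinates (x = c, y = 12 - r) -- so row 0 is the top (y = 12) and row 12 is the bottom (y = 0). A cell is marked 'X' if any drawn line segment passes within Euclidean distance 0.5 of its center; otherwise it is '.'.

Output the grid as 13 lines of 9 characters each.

Answer: ......X..
......X..
......X..
......X..
......X..
......X..
......X..
......X..
......X..
.........
.........
.........
.........

Derivation:
Segment 0: (6,11) -> (6,12)
Segment 1: (6,12) -> (6,8)
Segment 2: (6,8) -> (6,6)
Segment 3: (6,6) -> (6,4)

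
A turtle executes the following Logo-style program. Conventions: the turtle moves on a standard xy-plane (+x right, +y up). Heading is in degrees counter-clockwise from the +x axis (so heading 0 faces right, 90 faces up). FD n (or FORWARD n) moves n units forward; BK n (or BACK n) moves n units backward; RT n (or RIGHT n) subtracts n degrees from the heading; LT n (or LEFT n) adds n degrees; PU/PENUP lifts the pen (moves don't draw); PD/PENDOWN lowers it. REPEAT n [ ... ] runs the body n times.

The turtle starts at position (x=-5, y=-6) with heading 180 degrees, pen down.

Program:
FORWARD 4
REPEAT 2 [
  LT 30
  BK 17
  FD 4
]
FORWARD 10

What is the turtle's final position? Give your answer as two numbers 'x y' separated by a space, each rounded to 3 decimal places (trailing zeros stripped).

Executing turtle program step by step:
Start: pos=(-5,-6), heading=180, pen down
FD 4: (-5,-6) -> (-9,-6) [heading=180, draw]
REPEAT 2 [
  -- iteration 1/2 --
  LT 30: heading 180 -> 210
  BK 17: (-9,-6) -> (5.722,2.5) [heading=210, draw]
  FD 4: (5.722,2.5) -> (2.258,0.5) [heading=210, draw]
  -- iteration 2/2 --
  LT 30: heading 210 -> 240
  BK 17: (2.258,0.5) -> (10.758,15.222) [heading=240, draw]
  FD 4: (10.758,15.222) -> (8.758,11.758) [heading=240, draw]
]
FD 10: (8.758,11.758) -> (3.758,3.098) [heading=240, draw]
Final: pos=(3.758,3.098), heading=240, 6 segment(s) drawn

Answer: 3.758 3.098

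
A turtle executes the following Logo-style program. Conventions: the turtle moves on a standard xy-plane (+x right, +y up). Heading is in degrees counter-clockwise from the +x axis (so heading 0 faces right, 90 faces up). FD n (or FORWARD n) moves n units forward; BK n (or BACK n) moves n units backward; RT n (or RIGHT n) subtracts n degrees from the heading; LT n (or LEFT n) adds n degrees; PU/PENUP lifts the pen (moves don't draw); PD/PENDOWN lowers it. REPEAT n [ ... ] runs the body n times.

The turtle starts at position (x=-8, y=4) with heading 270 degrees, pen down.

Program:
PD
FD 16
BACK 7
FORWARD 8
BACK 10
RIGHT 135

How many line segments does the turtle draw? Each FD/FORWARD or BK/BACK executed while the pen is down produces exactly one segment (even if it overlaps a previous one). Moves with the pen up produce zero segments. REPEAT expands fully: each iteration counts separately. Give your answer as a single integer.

Answer: 4

Derivation:
Executing turtle program step by step:
Start: pos=(-8,4), heading=270, pen down
PD: pen down
FD 16: (-8,4) -> (-8,-12) [heading=270, draw]
BK 7: (-8,-12) -> (-8,-5) [heading=270, draw]
FD 8: (-8,-5) -> (-8,-13) [heading=270, draw]
BK 10: (-8,-13) -> (-8,-3) [heading=270, draw]
RT 135: heading 270 -> 135
Final: pos=(-8,-3), heading=135, 4 segment(s) drawn
Segments drawn: 4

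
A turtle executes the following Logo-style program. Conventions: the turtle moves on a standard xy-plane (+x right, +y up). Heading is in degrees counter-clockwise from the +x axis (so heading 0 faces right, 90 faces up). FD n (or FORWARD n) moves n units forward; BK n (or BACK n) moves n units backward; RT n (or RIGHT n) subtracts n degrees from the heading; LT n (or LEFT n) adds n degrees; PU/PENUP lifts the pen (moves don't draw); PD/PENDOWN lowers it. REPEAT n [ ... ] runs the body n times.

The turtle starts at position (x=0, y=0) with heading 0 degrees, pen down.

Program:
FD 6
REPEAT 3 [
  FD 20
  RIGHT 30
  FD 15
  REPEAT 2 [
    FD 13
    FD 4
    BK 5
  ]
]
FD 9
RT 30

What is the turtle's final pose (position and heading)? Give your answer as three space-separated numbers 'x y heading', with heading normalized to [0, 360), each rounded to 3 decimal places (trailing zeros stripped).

Answer: 106.595 -128.595 240

Derivation:
Executing turtle program step by step:
Start: pos=(0,0), heading=0, pen down
FD 6: (0,0) -> (6,0) [heading=0, draw]
REPEAT 3 [
  -- iteration 1/3 --
  FD 20: (6,0) -> (26,0) [heading=0, draw]
  RT 30: heading 0 -> 330
  FD 15: (26,0) -> (38.99,-7.5) [heading=330, draw]
  REPEAT 2 [
    -- iteration 1/2 --
    FD 13: (38.99,-7.5) -> (50.249,-14) [heading=330, draw]
    FD 4: (50.249,-14) -> (53.713,-16) [heading=330, draw]
    BK 5: (53.713,-16) -> (49.383,-13.5) [heading=330, draw]
    -- iteration 2/2 --
    FD 13: (49.383,-13.5) -> (60.641,-20) [heading=330, draw]
    FD 4: (60.641,-20) -> (64.105,-22) [heading=330, draw]
    BK 5: (64.105,-22) -> (59.775,-19.5) [heading=330, draw]
  ]
  -- iteration 2/3 --
  FD 20: (59.775,-19.5) -> (77.095,-29.5) [heading=330, draw]
  RT 30: heading 330 -> 300
  FD 15: (77.095,-29.5) -> (84.595,-42.49) [heading=300, draw]
  REPEAT 2 [
    -- iteration 1/2 --
    FD 13: (84.595,-42.49) -> (91.095,-53.749) [heading=300, draw]
    FD 4: (91.095,-53.749) -> (93.095,-57.213) [heading=300, draw]
    BK 5: (93.095,-57.213) -> (90.595,-52.883) [heading=300, draw]
    -- iteration 2/2 --
    FD 13: (90.595,-52.883) -> (97.095,-64.141) [heading=300, draw]
    FD 4: (97.095,-64.141) -> (99.095,-67.605) [heading=300, draw]
    BK 5: (99.095,-67.605) -> (96.595,-63.275) [heading=300, draw]
  ]
  -- iteration 3/3 --
  FD 20: (96.595,-63.275) -> (106.595,-80.595) [heading=300, draw]
  RT 30: heading 300 -> 270
  FD 15: (106.595,-80.595) -> (106.595,-95.595) [heading=270, draw]
  REPEAT 2 [
    -- iteration 1/2 --
    FD 13: (106.595,-95.595) -> (106.595,-108.595) [heading=270, draw]
    FD 4: (106.595,-108.595) -> (106.595,-112.595) [heading=270, draw]
    BK 5: (106.595,-112.595) -> (106.595,-107.595) [heading=270, draw]
    -- iteration 2/2 --
    FD 13: (106.595,-107.595) -> (106.595,-120.595) [heading=270, draw]
    FD 4: (106.595,-120.595) -> (106.595,-124.595) [heading=270, draw]
    BK 5: (106.595,-124.595) -> (106.595,-119.595) [heading=270, draw]
  ]
]
FD 9: (106.595,-119.595) -> (106.595,-128.595) [heading=270, draw]
RT 30: heading 270 -> 240
Final: pos=(106.595,-128.595), heading=240, 26 segment(s) drawn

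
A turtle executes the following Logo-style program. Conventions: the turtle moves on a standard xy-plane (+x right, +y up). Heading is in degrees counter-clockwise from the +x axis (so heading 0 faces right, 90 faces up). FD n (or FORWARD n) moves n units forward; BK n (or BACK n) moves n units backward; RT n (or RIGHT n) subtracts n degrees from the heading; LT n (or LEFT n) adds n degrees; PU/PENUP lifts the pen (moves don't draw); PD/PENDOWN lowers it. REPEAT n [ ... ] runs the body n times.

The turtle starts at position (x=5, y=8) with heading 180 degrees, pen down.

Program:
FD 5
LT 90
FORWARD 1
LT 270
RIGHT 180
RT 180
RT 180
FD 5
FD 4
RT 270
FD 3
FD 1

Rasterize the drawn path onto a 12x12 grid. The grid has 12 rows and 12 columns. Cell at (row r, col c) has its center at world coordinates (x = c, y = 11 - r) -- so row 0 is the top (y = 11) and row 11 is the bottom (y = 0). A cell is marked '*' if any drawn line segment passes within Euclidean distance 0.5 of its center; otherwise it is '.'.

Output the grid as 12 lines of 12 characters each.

Answer: .........*..
.........*..
.........*..
******...*..
**********..
............
............
............
............
............
............
............

Derivation:
Segment 0: (5,8) -> (0,8)
Segment 1: (0,8) -> (-0,7)
Segment 2: (-0,7) -> (5,7)
Segment 3: (5,7) -> (9,7)
Segment 4: (9,7) -> (9,10)
Segment 5: (9,10) -> (9,11)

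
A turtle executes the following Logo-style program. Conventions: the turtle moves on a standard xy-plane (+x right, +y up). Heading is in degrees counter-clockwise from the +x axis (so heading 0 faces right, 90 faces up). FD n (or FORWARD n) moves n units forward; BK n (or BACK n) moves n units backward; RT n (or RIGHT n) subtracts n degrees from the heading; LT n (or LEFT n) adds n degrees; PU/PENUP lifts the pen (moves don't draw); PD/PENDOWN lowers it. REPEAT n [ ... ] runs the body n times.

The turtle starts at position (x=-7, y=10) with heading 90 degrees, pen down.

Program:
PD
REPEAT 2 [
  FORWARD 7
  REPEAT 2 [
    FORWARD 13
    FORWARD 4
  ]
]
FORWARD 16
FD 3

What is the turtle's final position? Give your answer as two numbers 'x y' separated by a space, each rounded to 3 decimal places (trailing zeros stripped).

Answer: -7 111

Derivation:
Executing turtle program step by step:
Start: pos=(-7,10), heading=90, pen down
PD: pen down
REPEAT 2 [
  -- iteration 1/2 --
  FD 7: (-7,10) -> (-7,17) [heading=90, draw]
  REPEAT 2 [
    -- iteration 1/2 --
    FD 13: (-7,17) -> (-7,30) [heading=90, draw]
    FD 4: (-7,30) -> (-7,34) [heading=90, draw]
    -- iteration 2/2 --
    FD 13: (-7,34) -> (-7,47) [heading=90, draw]
    FD 4: (-7,47) -> (-7,51) [heading=90, draw]
  ]
  -- iteration 2/2 --
  FD 7: (-7,51) -> (-7,58) [heading=90, draw]
  REPEAT 2 [
    -- iteration 1/2 --
    FD 13: (-7,58) -> (-7,71) [heading=90, draw]
    FD 4: (-7,71) -> (-7,75) [heading=90, draw]
    -- iteration 2/2 --
    FD 13: (-7,75) -> (-7,88) [heading=90, draw]
    FD 4: (-7,88) -> (-7,92) [heading=90, draw]
  ]
]
FD 16: (-7,92) -> (-7,108) [heading=90, draw]
FD 3: (-7,108) -> (-7,111) [heading=90, draw]
Final: pos=(-7,111), heading=90, 12 segment(s) drawn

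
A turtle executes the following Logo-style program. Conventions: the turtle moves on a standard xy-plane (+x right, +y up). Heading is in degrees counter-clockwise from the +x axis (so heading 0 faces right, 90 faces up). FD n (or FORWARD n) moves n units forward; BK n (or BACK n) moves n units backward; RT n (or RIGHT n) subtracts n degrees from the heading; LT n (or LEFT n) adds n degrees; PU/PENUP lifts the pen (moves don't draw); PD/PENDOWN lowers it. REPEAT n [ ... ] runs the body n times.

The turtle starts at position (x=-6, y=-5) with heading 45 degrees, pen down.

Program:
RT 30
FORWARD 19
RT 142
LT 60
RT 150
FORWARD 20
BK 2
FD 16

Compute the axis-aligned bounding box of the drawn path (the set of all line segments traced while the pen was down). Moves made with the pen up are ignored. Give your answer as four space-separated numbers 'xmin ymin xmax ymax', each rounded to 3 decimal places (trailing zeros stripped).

Answer: -14.801 -5 12.353 20.379

Derivation:
Executing turtle program step by step:
Start: pos=(-6,-5), heading=45, pen down
RT 30: heading 45 -> 15
FD 19: (-6,-5) -> (12.353,-0.082) [heading=15, draw]
RT 142: heading 15 -> 233
LT 60: heading 233 -> 293
RT 150: heading 293 -> 143
FD 20: (12.353,-0.082) -> (-3.62,11.954) [heading=143, draw]
BK 2: (-3.62,11.954) -> (-2.023,10.75) [heading=143, draw]
FD 16: (-2.023,10.75) -> (-14.801,20.379) [heading=143, draw]
Final: pos=(-14.801,20.379), heading=143, 4 segment(s) drawn

Segment endpoints: x in {-14.801, -6, -3.62, -2.023, 12.353}, y in {-5, -0.082, 10.75, 11.954, 20.379}
xmin=-14.801, ymin=-5, xmax=12.353, ymax=20.379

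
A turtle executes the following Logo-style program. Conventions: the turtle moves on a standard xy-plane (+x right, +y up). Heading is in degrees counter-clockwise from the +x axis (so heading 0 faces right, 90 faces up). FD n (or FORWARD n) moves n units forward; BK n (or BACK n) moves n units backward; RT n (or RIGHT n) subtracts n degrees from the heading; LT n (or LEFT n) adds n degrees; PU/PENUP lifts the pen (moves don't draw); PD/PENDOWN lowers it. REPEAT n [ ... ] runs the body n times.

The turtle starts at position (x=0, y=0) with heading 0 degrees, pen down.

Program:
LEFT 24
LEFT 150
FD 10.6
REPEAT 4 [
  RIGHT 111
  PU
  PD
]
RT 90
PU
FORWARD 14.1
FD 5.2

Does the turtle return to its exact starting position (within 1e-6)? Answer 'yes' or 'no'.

Answer: no

Derivation:
Executing turtle program step by step:
Start: pos=(0,0), heading=0, pen down
LT 24: heading 0 -> 24
LT 150: heading 24 -> 174
FD 10.6: (0,0) -> (-10.542,1.108) [heading=174, draw]
REPEAT 4 [
  -- iteration 1/4 --
  RT 111: heading 174 -> 63
  PU: pen up
  PD: pen down
  -- iteration 2/4 --
  RT 111: heading 63 -> 312
  PU: pen up
  PD: pen down
  -- iteration 3/4 --
  RT 111: heading 312 -> 201
  PU: pen up
  PD: pen down
  -- iteration 4/4 --
  RT 111: heading 201 -> 90
  PU: pen up
  PD: pen down
]
RT 90: heading 90 -> 0
PU: pen up
FD 14.1: (-10.542,1.108) -> (3.558,1.108) [heading=0, move]
FD 5.2: (3.558,1.108) -> (8.758,1.108) [heading=0, move]
Final: pos=(8.758,1.108), heading=0, 1 segment(s) drawn

Start position: (0, 0)
Final position: (8.758, 1.108)
Distance = 8.828; >= 1e-6 -> NOT closed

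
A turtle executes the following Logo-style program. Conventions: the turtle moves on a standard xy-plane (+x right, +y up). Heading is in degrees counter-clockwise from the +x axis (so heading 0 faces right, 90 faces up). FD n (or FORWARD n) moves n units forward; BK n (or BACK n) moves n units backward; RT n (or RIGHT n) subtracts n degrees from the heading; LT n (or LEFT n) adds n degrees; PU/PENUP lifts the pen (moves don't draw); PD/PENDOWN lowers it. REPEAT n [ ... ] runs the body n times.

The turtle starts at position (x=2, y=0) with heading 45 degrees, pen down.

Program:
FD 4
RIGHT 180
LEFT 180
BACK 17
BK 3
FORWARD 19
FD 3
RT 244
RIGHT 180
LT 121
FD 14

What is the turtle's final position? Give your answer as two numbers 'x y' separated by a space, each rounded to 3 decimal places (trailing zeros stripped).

Executing turtle program step by step:
Start: pos=(2,0), heading=45, pen down
FD 4: (2,0) -> (4.828,2.828) [heading=45, draw]
RT 180: heading 45 -> 225
LT 180: heading 225 -> 45
BK 17: (4.828,2.828) -> (-7.192,-9.192) [heading=45, draw]
BK 3: (-7.192,-9.192) -> (-9.314,-11.314) [heading=45, draw]
FD 19: (-9.314,-11.314) -> (4.121,2.121) [heading=45, draw]
FD 3: (4.121,2.121) -> (6.243,4.243) [heading=45, draw]
RT 244: heading 45 -> 161
RT 180: heading 161 -> 341
LT 121: heading 341 -> 102
FD 14: (6.243,4.243) -> (3.332,17.937) [heading=102, draw]
Final: pos=(3.332,17.937), heading=102, 6 segment(s) drawn

Answer: 3.332 17.937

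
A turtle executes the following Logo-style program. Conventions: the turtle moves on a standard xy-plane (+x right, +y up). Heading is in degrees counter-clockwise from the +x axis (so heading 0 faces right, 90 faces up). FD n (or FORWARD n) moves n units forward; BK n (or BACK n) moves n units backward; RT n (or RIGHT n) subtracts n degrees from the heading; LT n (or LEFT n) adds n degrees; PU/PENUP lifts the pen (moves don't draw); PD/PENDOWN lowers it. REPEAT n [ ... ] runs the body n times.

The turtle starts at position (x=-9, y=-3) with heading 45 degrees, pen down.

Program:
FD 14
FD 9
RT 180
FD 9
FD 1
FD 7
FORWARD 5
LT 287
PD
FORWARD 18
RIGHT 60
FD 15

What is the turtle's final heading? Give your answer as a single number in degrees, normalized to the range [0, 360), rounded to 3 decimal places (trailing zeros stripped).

Answer: 92

Derivation:
Executing turtle program step by step:
Start: pos=(-9,-3), heading=45, pen down
FD 14: (-9,-3) -> (0.899,6.899) [heading=45, draw]
FD 9: (0.899,6.899) -> (7.263,13.263) [heading=45, draw]
RT 180: heading 45 -> 225
FD 9: (7.263,13.263) -> (0.899,6.899) [heading=225, draw]
FD 1: (0.899,6.899) -> (0.192,6.192) [heading=225, draw]
FD 7: (0.192,6.192) -> (-4.757,1.243) [heading=225, draw]
FD 5: (-4.757,1.243) -> (-8.293,-2.293) [heading=225, draw]
LT 287: heading 225 -> 152
PD: pen down
FD 18: (-8.293,-2.293) -> (-24.186,6.158) [heading=152, draw]
RT 60: heading 152 -> 92
FD 15: (-24.186,6.158) -> (-24.709,21.148) [heading=92, draw]
Final: pos=(-24.709,21.148), heading=92, 8 segment(s) drawn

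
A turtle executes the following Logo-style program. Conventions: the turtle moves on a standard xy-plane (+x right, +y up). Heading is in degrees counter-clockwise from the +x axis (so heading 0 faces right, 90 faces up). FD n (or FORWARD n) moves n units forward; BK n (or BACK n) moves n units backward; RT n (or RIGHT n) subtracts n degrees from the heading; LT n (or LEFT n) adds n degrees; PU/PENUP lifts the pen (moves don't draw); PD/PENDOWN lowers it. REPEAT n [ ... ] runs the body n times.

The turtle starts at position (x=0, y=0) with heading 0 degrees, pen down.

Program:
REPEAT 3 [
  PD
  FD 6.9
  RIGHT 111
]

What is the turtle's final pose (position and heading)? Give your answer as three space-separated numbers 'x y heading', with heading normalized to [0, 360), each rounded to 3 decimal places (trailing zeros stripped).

Answer: -0.7 -1.825 27

Derivation:
Executing turtle program step by step:
Start: pos=(0,0), heading=0, pen down
REPEAT 3 [
  -- iteration 1/3 --
  PD: pen down
  FD 6.9: (0,0) -> (6.9,0) [heading=0, draw]
  RT 111: heading 0 -> 249
  -- iteration 2/3 --
  PD: pen down
  FD 6.9: (6.9,0) -> (4.427,-6.442) [heading=249, draw]
  RT 111: heading 249 -> 138
  -- iteration 3/3 --
  PD: pen down
  FD 6.9: (4.427,-6.442) -> (-0.7,-1.825) [heading=138, draw]
  RT 111: heading 138 -> 27
]
Final: pos=(-0.7,-1.825), heading=27, 3 segment(s) drawn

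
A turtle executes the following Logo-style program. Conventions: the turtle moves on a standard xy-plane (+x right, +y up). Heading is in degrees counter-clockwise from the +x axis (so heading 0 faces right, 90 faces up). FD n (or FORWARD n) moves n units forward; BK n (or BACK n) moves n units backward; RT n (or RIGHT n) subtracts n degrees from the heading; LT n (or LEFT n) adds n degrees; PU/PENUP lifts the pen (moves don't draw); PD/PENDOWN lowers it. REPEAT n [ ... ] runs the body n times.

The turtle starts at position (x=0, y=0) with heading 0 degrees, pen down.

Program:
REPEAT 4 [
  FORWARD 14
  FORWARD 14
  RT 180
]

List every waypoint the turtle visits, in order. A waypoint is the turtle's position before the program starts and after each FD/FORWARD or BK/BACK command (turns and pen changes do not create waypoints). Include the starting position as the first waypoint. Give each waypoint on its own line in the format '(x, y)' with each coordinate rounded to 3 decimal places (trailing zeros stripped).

Executing turtle program step by step:
Start: pos=(0,0), heading=0, pen down
REPEAT 4 [
  -- iteration 1/4 --
  FD 14: (0,0) -> (14,0) [heading=0, draw]
  FD 14: (14,0) -> (28,0) [heading=0, draw]
  RT 180: heading 0 -> 180
  -- iteration 2/4 --
  FD 14: (28,0) -> (14,0) [heading=180, draw]
  FD 14: (14,0) -> (0,0) [heading=180, draw]
  RT 180: heading 180 -> 0
  -- iteration 3/4 --
  FD 14: (0,0) -> (14,0) [heading=0, draw]
  FD 14: (14,0) -> (28,0) [heading=0, draw]
  RT 180: heading 0 -> 180
  -- iteration 4/4 --
  FD 14: (28,0) -> (14,0) [heading=180, draw]
  FD 14: (14,0) -> (0,0) [heading=180, draw]
  RT 180: heading 180 -> 0
]
Final: pos=(0,0), heading=0, 8 segment(s) drawn
Waypoints (9 total):
(0, 0)
(14, 0)
(28, 0)
(14, 0)
(0, 0)
(14, 0)
(28, 0)
(14, 0)
(0, 0)

Answer: (0, 0)
(14, 0)
(28, 0)
(14, 0)
(0, 0)
(14, 0)
(28, 0)
(14, 0)
(0, 0)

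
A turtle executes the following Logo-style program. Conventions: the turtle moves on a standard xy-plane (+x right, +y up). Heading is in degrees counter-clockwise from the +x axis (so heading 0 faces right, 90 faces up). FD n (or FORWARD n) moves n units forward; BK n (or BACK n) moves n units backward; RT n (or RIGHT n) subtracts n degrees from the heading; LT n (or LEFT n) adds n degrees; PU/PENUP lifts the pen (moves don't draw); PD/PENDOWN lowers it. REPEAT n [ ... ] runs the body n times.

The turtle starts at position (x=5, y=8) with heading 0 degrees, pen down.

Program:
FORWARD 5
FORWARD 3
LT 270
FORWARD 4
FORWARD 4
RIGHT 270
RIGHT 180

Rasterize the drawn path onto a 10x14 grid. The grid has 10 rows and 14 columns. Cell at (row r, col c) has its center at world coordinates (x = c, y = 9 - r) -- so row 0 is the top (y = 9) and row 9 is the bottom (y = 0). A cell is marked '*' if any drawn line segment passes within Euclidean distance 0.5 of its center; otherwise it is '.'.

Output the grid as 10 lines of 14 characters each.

Answer: ..............
.....*********
.............*
.............*
.............*
.............*
.............*
.............*
.............*
.............*

Derivation:
Segment 0: (5,8) -> (10,8)
Segment 1: (10,8) -> (13,8)
Segment 2: (13,8) -> (13,4)
Segment 3: (13,4) -> (13,0)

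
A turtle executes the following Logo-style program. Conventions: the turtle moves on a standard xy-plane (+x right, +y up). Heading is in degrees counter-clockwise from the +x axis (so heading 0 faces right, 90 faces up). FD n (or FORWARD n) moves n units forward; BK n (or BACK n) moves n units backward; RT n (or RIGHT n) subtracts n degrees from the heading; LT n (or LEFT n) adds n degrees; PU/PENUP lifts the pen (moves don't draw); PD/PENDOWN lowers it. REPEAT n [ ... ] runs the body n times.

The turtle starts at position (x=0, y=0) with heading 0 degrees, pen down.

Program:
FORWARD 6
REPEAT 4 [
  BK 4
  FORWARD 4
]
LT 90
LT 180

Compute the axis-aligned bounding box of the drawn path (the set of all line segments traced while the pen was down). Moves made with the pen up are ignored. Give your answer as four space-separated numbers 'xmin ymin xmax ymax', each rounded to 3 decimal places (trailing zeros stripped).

Answer: 0 0 6 0

Derivation:
Executing turtle program step by step:
Start: pos=(0,0), heading=0, pen down
FD 6: (0,0) -> (6,0) [heading=0, draw]
REPEAT 4 [
  -- iteration 1/4 --
  BK 4: (6,0) -> (2,0) [heading=0, draw]
  FD 4: (2,0) -> (6,0) [heading=0, draw]
  -- iteration 2/4 --
  BK 4: (6,0) -> (2,0) [heading=0, draw]
  FD 4: (2,0) -> (6,0) [heading=0, draw]
  -- iteration 3/4 --
  BK 4: (6,0) -> (2,0) [heading=0, draw]
  FD 4: (2,0) -> (6,0) [heading=0, draw]
  -- iteration 4/4 --
  BK 4: (6,0) -> (2,0) [heading=0, draw]
  FD 4: (2,0) -> (6,0) [heading=0, draw]
]
LT 90: heading 0 -> 90
LT 180: heading 90 -> 270
Final: pos=(6,0), heading=270, 9 segment(s) drawn

Segment endpoints: x in {0, 2, 6}, y in {0}
xmin=0, ymin=0, xmax=6, ymax=0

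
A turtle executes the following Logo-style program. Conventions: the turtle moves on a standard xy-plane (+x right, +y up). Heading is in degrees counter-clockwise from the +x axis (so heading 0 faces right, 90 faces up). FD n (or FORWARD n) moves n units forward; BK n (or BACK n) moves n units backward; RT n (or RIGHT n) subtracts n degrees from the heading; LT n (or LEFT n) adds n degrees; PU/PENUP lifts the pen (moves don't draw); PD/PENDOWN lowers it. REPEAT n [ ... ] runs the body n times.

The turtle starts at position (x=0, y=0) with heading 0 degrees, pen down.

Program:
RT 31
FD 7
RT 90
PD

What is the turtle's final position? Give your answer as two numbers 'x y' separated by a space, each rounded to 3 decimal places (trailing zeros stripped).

Executing turtle program step by step:
Start: pos=(0,0), heading=0, pen down
RT 31: heading 0 -> 329
FD 7: (0,0) -> (6,-3.605) [heading=329, draw]
RT 90: heading 329 -> 239
PD: pen down
Final: pos=(6,-3.605), heading=239, 1 segment(s) drawn

Answer: 6 -3.605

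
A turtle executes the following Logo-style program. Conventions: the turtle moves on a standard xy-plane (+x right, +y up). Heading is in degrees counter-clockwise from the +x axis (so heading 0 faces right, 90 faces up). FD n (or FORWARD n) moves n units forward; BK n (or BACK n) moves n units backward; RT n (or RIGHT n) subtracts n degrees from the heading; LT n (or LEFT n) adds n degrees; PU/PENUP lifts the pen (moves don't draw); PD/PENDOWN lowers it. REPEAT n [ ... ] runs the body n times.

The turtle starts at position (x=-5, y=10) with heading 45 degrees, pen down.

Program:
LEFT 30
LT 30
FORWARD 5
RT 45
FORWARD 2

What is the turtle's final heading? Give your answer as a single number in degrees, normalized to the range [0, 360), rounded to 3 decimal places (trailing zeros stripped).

Executing turtle program step by step:
Start: pos=(-5,10), heading=45, pen down
LT 30: heading 45 -> 75
LT 30: heading 75 -> 105
FD 5: (-5,10) -> (-6.294,14.83) [heading=105, draw]
RT 45: heading 105 -> 60
FD 2: (-6.294,14.83) -> (-5.294,16.562) [heading=60, draw]
Final: pos=(-5.294,16.562), heading=60, 2 segment(s) drawn

Answer: 60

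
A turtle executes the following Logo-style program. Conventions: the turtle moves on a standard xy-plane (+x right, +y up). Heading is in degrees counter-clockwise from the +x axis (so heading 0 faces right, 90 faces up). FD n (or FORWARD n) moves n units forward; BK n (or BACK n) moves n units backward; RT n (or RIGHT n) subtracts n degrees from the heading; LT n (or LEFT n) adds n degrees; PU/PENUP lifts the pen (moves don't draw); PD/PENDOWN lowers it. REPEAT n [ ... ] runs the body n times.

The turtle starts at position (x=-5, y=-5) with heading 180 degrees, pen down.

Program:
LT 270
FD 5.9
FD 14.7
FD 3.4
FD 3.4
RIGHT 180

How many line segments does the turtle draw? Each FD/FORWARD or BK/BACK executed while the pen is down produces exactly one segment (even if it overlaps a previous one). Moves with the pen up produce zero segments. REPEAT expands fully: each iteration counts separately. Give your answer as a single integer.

Answer: 4

Derivation:
Executing turtle program step by step:
Start: pos=(-5,-5), heading=180, pen down
LT 270: heading 180 -> 90
FD 5.9: (-5,-5) -> (-5,0.9) [heading=90, draw]
FD 14.7: (-5,0.9) -> (-5,15.6) [heading=90, draw]
FD 3.4: (-5,15.6) -> (-5,19) [heading=90, draw]
FD 3.4: (-5,19) -> (-5,22.4) [heading=90, draw]
RT 180: heading 90 -> 270
Final: pos=(-5,22.4), heading=270, 4 segment(s) drawn
Segments drawn: 4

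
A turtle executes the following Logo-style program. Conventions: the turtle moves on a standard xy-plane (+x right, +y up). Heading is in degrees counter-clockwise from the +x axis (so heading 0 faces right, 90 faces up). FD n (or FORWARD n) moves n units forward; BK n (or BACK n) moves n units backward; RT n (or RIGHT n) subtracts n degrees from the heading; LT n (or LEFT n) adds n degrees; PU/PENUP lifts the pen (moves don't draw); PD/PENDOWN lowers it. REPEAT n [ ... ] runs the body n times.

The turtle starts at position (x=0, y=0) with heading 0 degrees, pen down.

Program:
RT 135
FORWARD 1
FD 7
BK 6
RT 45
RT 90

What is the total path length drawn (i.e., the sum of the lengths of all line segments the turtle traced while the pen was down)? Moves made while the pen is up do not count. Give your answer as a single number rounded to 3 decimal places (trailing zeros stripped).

Answer: 14

Derivation:
Executing turtle program step by step:
Start: pos=(0,0), heading=0, pen down
RT 135: heading 0 -> 225
FD 1: (0,0) -> (-0.707,-0.707) [heading=225, draw]
FD 7: (-0.707,-0.707) -> (-5.657,-5.657) [heading=225, draw]
BK 6: (-5.657,-5.657) -> (-1.414,-1.414) [heading=225, draw]
RT 45: heading 225 -> 180
RT 90: heading 180 -> 90
Final: pos=(-1.414,-1.414), heading=90, 3 segment(s) drawn

Segment lengths:
  seg 1: (0,0) -> (-0.707,-0.707), length = 1
  seg 2: (-0.707,-0.707) -> (-5.657,-5.657), length = 7
  seg 3: (-5.657,-5.657) -> (-1.414,-1.414), length = 6
Total = 14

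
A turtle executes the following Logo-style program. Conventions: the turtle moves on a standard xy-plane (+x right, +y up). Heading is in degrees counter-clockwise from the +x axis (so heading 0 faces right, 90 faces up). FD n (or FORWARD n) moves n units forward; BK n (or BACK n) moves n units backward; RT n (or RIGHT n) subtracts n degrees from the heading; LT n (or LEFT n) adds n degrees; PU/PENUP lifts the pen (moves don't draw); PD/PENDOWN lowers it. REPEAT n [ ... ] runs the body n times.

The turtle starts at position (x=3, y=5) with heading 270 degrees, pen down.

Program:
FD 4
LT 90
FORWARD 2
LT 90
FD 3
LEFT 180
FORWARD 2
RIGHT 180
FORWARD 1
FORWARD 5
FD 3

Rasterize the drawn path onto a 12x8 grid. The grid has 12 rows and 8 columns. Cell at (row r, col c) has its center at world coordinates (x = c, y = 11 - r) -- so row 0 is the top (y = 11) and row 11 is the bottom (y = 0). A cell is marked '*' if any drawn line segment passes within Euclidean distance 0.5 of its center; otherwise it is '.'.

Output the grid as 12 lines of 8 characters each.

Answer: .....*..
.....*..
.....*..
.....*..
.....*..
.....*..
...*.*..
...*.*..
...*.*..
...*.*..
...***..
........

Derivation:
Segment 0: (3,5) -> (3,1)
Segment 1: (3,1) -> (5,1)
Segment 2: (5,1) -> (5,4)
Segment 3: (5,4) -> (5,2)
Segment 4: (5,2) -> (5,3)
Segment 5: (5,3) -> (5,8)
Segment 6: (5,8) -> (5,11)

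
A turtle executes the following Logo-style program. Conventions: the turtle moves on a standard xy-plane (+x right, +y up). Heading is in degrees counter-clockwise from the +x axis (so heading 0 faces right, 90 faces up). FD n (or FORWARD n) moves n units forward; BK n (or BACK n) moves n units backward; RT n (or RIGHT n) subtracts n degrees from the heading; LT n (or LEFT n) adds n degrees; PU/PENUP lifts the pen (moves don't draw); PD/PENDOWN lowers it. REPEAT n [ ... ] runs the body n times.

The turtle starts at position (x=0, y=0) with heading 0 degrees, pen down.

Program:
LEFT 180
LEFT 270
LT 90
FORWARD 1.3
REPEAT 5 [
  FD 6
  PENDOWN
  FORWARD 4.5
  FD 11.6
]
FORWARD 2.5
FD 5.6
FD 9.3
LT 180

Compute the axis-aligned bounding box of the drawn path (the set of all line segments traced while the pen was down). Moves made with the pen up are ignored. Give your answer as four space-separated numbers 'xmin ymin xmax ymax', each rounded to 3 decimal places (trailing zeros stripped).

Executing turtle program step by step:
Start: pos=(0,0), heading=0, pen down
LT 180: heading 0 -> 180
LT 270: heading 180 -> 90
LT 90: heading 90 -> 180
FD 1.3: (0,0) -> (-1.3,0) [heading=180, draw]
REPEAT 5 [
  -- iteration 1/5 --
  FD 6: (-1.3,0) -> (-7.3,0) [heading=180, draw]
  PD: pen down
  FD 4.5: (-7.3,0) -> (-11.8,0) [heading=180, draw]
  FD 11.6: (-11.8,0) -> (-23.4,0) [heading=180, draw]
  -- iteration 2/5 --
  FD 6: (-23.4,0) -> (-29.4,0) [heading=180, draw]
  PD: pen down
  FD 4.5: (-29.4,0) -> (-33.9,0) [heading=180, draw]
  FD 11.6: (-33.9,0) -> (-45.5,0) [heading=180, draw]
  -- iteration 3/5 --
  FD 6: (-45.5,0) -> (-51.5,0) [heading=180, draw]
  PD: pen down
  FD 4.5: (-51.5,0) -> (-56,0) [heading=180, draw]
  FD 11.6: (-56,0) -> (-67.6,0) [heading=180, draw]
  -- iteration 4/5 --
  FD 6: (-67.6,0) -> (-73.6,0) [heading=180, draw]
  PD: pen down
  FD 4.5: (-73.6,0) -> (-78.1,0) [heading=180, draw]
  FD 11.6: (-78.1,0) -> (-89.7,0) [heading=180, draw]
  -- iteration 5/5 --
  FD 6: (-89.7,0) -> (-95.7,0) [heading=180, draw]
  PD: pen down
  FD 4.5: (-95.7,0) -> (-100.2,0) [heading=180, draw]
  FD 11.6: (-100.2,0) -> (-111.8,0) [heading=180, draw]
]
FD 2.5: (-111.8,0) -> (-114.3,0) [heading=180, draw]
FD 5.6: (-114.3,0) -> (-119.9,0) [heading=180, draw]
FD 9.3: (-119.9,0) -> (-129.2,0) [heading=180, draw]
LT 180: heading 180 -> 0
Final: pos=(-129.2,0), heading=0, 19 segment(s) drawn

Segment endpoints: x in {-129.2, -119.9, -114.3, -111.8, -100.2, -95.7, -89.7, -78.1, -73.6, -67.6, -56, -51.5, -45.5, -33.9, -29.4, -23.4, -11.8, -7.3, -1.3, 0}, y in {0, 0, 0, 0, 0, 0, 0, 0, 0, 0, 0, 0, 0, 0, 0, 0, 0, 0, 0, 0}
xmin=-129.2, ymin=0, xmax=0, ymax=0

Answer: -129.2 0 0 0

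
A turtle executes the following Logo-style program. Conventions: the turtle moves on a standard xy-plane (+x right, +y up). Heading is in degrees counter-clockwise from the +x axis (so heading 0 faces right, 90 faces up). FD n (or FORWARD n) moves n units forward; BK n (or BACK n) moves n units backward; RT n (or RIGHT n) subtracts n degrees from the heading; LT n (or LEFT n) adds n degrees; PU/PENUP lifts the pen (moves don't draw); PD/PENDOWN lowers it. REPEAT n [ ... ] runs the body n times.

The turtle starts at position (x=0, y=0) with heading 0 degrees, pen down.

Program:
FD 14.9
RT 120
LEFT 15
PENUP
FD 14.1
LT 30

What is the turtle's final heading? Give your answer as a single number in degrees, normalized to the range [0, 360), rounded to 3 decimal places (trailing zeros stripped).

Answer: 285

Derivation:
Executing turtle program step by step:
Start: pos=(0,0), heading=0, pen down
FD 14.9: (0,0) -> (14.9,0) [heading=0, draw]
RT 120: heading 0 -> 240
LT 15: heading 240 -> 255
PU: pen up
FD 14.1: (14.9,0) -> (11.251,-13.62) [heading=255, move]
LT 30: heading 255 -> 285
Final: pos=(11.251,-13.62), heading=285, 1 segment(s) drawn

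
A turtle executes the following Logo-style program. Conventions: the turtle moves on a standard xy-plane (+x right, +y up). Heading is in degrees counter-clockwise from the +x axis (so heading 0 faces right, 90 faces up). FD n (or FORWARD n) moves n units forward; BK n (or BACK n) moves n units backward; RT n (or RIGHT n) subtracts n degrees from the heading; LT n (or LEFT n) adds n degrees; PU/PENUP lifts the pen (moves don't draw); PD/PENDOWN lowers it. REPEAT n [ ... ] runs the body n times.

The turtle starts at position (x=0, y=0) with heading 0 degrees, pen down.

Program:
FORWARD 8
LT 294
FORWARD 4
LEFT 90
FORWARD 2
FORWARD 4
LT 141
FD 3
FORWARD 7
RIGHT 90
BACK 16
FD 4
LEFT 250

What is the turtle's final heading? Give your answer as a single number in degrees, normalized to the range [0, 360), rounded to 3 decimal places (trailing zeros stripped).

Answer: 325

Derivation:
Executing turtle program step by step:
Start: pos=(0,0), heading=0, pen down
FD 8: (0,0) -> (8,0) [heading=0, draw]
LT 294: heading 0 -> 294
FD 4: (8,0) -> (9.627,-3.654) [heading=294, draw]
LT 90: heading 294 -> 24
FD 2: (9.627,-3.654) -> (11.454,-2.841) [heading=24, draw]
FD 4: (11.454,-2.841) -> (15.108,-1.214) [heading=24, draw]
LT 141: heading 24 -> 165
FD 3: (15.108,-1.214) -> (12.21,-0.437) [heading=165, draw]
FD 7: (12.21,-0.437) -> (5.449,1.374) [heading=165, draw]
RT 90: heading 165 -> 75
BK 16: (5.449,1.374) -> (1.308,-14.08) [heading=75, draw]
FD 4: (1.308,-14.08) -> (2.343,-10.217) [heading=75, draw]
LT 250: heading 75 -> 325
Final: pos=(2.343,-10.217), heading=325, 8 segment(s) drawn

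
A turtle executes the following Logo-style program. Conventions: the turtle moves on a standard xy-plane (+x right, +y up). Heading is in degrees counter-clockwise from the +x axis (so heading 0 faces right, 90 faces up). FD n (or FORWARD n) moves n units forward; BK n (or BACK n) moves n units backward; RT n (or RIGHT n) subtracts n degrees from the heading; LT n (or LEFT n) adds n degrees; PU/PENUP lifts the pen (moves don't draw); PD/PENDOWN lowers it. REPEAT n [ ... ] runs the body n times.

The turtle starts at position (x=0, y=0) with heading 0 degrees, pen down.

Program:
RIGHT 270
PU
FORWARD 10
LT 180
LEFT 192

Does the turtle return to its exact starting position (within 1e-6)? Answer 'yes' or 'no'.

Answer: no

Derivation:
Executing turtle program step by step:
Start: pos=(0,0), heading=0, pen down
RT 270: heading 0 -> 90
PU: pen up
FD 10: (0,0) -> (0,10) [heading=90, move]
LT 180: heading 90 -> 270
LT 192: heading 270 -> 102
Final: pos=(0,10), heading=102, 0 segment(s) drawn

Start position: (0, 0)
Final position: (0, 10)
Distance = 10; >= 1e-6 -> NOT closed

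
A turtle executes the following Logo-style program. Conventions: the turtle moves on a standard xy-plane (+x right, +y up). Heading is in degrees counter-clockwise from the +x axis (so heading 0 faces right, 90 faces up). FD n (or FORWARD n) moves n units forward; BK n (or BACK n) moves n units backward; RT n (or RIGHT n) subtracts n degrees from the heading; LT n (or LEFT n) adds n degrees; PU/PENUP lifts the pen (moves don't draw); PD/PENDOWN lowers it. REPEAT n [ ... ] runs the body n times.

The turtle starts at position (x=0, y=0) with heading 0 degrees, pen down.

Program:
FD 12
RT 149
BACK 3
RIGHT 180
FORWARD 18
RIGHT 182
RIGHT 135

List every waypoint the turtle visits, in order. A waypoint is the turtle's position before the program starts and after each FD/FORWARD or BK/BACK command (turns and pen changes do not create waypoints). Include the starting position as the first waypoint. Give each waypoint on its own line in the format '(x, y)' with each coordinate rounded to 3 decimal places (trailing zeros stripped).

Answer: (0, 0)
(12, 0)
(14.572, 1.545)
(30.001, 10.816)

Derivation:
Executing turtle program step by step:
Start: pos=(0,0), heading=0, pen down
FD 12: (0,0) -> (12,0) [heading=0, draw]
RT 149: heading 0 -> 211
BK 3: (12,0) -> (14.572,1.545) [heading=211, draw]
RT 180: heading 211 -> 31
FD 18: (14.572,1.545) -> (30.001,10.816) [heading=31, draw]
RT 182: heading 31 -> 209
RT 135: heading 209 -> 74
Final: pos=(30.001,10.816), heading=74, 3 segment(s) drawn
Waypoints (4 total):
(0, 0)
(12, 0)
(14.572, 1.545)
(30.001, 10.816)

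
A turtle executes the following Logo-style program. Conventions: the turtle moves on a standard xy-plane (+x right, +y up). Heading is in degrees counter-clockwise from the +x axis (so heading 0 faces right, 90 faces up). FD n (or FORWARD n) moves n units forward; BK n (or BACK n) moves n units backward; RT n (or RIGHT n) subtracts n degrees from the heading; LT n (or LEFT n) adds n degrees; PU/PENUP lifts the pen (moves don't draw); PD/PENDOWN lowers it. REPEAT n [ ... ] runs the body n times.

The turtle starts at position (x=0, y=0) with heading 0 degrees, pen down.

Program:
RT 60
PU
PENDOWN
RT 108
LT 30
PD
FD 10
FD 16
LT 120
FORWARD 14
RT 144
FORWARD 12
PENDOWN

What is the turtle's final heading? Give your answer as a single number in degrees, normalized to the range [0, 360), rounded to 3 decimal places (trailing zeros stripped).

Answer: 198

Derivation:
Executing turtle program step by step:
Start: pos=(0,0), heading=0, pen down
RT 60: heading 0 -> 300
PU: pen up
PD: pen down
RT 108: heading 300 -> 192
LT 30: heading 192 -> 222
PD: pen down
FD 10: (0,0) -> (-7.431,-6.691) [heading=222, draw]
FD 16: (-7.431,-6.691) -> (-19.322,-17.397) [heading=222, draw]
LT 120: heading 222 -> 342
FD 14: (-19.322,-17.397) -> (-6.007,-21.724) [heading=342, draw]
RT 144: heading 342 -> 198
FD 12: (-6.007,-21.724) -> (-17.42,-25.432) [heading=198, draw]
PD: pen down
Final: pos=(-17.42,-25.432), heading=198, 4 segment(s) drawn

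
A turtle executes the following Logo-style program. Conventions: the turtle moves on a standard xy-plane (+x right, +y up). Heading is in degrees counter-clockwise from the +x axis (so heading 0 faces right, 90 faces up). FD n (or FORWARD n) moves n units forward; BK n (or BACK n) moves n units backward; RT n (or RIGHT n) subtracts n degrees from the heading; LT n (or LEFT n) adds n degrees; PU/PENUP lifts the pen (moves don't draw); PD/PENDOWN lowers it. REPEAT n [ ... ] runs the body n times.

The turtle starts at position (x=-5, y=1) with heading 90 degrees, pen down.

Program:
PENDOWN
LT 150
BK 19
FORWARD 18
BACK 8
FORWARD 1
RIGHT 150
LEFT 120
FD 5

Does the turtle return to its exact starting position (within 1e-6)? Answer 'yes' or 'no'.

Answer: no

Derivation:
Executing turtle program step by step:
Start: pos=(-5,1), heading=90, pen down
PD: pen down
LT 150: heading 90 -> 240
BK 19: (-5,1) -> (4.5,17.454) [heading=240, draw]
FD 18: (4.5,17.454) -> (-4.5,1.866) [heading=240, draw]
BK 8: (-4.5,1.866) -> (-0.5,8.794) [heading=240, draw]
FD 1: (-0.5,8.794) -> (-1,7.928) [heading=240, draw]
RT 150: heading 240 -> 90
LT 120: heading 90 -> 210
FD 5: (-1,7.928) -> (-5.33,5.428) [heading=210, draw]
Final: pos=(-5.33,5.428), heading=210, 5 segment(s) drawn

Start position: (-5, 1)
Final position: (-5.33, 5.428)
Distance = 4.44; >= 1e-6 -> NOT closed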